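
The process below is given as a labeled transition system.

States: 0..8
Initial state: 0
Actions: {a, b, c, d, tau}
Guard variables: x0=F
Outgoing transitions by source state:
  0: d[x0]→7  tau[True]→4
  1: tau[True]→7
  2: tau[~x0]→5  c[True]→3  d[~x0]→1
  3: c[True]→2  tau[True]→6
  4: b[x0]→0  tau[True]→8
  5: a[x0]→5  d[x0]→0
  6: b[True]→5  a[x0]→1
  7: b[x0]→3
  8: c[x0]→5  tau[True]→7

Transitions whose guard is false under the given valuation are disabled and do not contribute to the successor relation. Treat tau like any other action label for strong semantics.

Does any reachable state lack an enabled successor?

Answer: DEADLOCK at state 7

Working:
Reach set: {0,4,7,8}
  0: tau→4  [1 exit(s)]
  4: tau→8  [1 exit(s)]
  7: ∅  [deadlock]
  8: tau→7  [1 exit(s)]
Path to 7: tau·tau·tau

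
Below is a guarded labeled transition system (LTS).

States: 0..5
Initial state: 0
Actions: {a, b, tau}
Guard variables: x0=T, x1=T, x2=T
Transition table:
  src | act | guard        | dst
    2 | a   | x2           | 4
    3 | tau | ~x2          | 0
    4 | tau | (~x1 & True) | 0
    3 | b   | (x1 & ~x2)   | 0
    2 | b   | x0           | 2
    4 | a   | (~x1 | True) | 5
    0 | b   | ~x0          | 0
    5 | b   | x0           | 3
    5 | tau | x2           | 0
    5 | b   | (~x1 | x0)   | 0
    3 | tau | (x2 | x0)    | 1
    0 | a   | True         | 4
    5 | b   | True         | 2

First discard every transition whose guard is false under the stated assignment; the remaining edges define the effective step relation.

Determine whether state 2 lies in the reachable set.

Guard filter leaves 9 enabled edge(s).
Layer 0: {0}
Layer 1: {4}  cumulative {0,4}
Layer 2: {5}  cumulative {0,4,5}
Layer 3: {2,3}  cumulative {0,2,3,4,5}
Layer 4: {1}  cumulative {0,1,2,3,4,5}
Reachable = {0,1,2,3,4,5}
Path to 2: a·a·b

Answer: REACHABLE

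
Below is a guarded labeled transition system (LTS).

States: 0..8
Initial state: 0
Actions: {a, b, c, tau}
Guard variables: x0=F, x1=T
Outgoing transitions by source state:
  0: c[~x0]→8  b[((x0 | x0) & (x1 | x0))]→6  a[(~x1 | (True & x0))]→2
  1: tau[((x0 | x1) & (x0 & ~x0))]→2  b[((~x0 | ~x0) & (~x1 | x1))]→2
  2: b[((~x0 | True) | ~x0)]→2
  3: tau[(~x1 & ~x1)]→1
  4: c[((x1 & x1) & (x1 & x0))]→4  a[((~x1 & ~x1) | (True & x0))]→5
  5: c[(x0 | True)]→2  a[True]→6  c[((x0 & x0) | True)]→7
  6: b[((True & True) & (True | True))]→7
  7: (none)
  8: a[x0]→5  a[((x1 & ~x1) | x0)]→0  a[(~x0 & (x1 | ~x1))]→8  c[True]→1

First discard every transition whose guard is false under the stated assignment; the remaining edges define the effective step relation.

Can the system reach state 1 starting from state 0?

9 transition(s) survive guard evaluation.
Layer 0: {0}
Layer 1: {8}  total {0,8}
Layer 2: {1}  total {0,1,8}
Layer 3: {2}  total {0,1,2,8}
Reachable = {0,1,2,8}
witness 1: c·c

Answer: REACHABLE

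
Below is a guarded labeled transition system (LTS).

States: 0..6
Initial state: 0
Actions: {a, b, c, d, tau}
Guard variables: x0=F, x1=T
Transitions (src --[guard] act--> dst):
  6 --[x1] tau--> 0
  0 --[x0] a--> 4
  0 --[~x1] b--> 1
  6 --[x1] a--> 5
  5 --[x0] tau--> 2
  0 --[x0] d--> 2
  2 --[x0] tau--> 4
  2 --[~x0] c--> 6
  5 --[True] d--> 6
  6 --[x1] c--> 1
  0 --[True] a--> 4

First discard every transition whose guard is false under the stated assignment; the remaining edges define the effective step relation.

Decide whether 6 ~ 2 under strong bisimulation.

Refine partition for ~:
  P[0] = {{0,1,2,3,4,5,6}}
  P[1] = {{0},{1,3,4},{2},{5},{6}}
5 equivalence class(es) (converged in 2)
[6]={6}  [2]={2}

Answer: NOT BISIMILAR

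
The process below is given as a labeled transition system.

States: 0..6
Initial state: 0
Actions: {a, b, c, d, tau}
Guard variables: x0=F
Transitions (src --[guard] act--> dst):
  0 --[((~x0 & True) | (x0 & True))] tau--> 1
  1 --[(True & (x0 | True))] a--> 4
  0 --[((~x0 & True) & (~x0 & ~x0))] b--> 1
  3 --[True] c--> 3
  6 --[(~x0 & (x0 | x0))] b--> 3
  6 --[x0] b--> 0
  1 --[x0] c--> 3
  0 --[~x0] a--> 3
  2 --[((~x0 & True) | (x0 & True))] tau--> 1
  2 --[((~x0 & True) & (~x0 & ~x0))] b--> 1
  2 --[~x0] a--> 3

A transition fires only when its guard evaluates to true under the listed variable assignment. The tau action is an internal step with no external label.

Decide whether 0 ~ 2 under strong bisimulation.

Answer: BISIMILAR

Working:
Bisimulation quotient by refinement:
  π0 = {{0,1,2,3,4,5,6}}
  π1 = {{0,2},{1},{3},{4,5,6}}
Fixed point at round 2; 4 class(es).
class of 0: {0,2}; class of 2: {0,2}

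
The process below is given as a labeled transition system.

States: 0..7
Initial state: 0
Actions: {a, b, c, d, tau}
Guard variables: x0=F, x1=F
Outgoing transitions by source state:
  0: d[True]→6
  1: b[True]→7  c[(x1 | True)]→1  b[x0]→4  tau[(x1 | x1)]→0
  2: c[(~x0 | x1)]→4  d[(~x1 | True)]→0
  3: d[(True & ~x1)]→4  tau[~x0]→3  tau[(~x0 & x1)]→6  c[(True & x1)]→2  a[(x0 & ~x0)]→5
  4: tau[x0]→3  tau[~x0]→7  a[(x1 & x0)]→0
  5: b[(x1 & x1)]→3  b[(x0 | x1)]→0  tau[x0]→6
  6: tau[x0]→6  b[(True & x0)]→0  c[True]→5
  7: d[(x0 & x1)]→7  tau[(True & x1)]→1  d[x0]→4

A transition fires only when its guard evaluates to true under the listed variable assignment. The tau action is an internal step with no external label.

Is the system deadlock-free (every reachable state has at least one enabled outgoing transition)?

Answer: DEADLOCK at state 5

Working:
Reachable = {0,5,6}
  0: d→6  [deg 1]
  5: ∅  [no exit]
  6: c→5  [deg 1]
Path to 5: d·c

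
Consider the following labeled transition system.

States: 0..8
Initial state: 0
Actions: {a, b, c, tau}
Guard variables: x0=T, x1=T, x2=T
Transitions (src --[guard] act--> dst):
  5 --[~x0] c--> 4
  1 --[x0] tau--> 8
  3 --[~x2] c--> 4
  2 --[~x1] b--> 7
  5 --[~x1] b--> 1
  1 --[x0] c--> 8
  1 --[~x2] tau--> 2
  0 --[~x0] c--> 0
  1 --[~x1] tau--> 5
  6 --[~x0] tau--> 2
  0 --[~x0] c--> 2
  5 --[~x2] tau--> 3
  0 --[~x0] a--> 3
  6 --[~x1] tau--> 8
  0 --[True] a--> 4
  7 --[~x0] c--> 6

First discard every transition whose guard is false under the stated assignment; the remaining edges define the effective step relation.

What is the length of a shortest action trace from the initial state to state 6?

Answer: UNREACHABLE

Analysis:
BFS to 6:
  Layer 0: {0}
  Layer 1: {4}
6 never appears.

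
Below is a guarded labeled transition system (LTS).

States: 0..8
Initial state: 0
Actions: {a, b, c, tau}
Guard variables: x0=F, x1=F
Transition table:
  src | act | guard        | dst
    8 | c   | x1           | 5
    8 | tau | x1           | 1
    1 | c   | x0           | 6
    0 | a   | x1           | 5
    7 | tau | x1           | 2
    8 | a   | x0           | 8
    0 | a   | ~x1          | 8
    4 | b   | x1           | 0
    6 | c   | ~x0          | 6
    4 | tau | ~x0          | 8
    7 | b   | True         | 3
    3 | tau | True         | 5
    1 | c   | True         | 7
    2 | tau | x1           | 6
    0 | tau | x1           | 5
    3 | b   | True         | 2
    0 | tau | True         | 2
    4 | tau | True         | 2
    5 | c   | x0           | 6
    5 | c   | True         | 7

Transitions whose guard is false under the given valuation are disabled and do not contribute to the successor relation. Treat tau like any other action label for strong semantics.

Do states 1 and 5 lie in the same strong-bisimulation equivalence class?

Answer: BISIMILAR

Analysis:
Refine partition for ~:
  round 0: {{0,1,2,3,4,5,6,7,8}}
  round 1: {{0},{1,5,6},{2,8},{3},{4},{7}}
  round 2: {{0},{1,5},{2,8},{3},{4},{6},{7}}
stable after 3 split(s): 7 block(s)
1∈{1,5}, 5∈{1,5}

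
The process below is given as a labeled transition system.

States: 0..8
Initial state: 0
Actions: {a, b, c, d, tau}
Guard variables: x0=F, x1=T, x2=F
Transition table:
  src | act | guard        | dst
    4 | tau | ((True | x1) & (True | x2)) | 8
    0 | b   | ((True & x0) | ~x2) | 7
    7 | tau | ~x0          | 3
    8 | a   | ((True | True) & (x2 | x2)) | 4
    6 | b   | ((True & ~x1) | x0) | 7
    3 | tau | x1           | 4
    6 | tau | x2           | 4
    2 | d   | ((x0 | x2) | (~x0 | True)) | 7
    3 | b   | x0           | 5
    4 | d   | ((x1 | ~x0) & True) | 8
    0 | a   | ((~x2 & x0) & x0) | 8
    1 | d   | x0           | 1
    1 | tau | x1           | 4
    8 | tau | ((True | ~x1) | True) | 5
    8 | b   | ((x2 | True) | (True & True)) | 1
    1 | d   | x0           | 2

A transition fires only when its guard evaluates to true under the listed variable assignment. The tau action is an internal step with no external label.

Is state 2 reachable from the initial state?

Answer: UNREACHABLE

Analysis:
After dropping false guards: 9 live edges.
L0 = {0}
L1 = {7}  total {0,7}
L2 = {3}  total {0,3,7}
L3 = {4}  total {0,3,4,7}
L4 = {8}  total {0,3,4,7,8}
L5 = {1,5}  total {0,1,3,4,5,7,8}
Reachable = {0,1,3,4,5,7,8}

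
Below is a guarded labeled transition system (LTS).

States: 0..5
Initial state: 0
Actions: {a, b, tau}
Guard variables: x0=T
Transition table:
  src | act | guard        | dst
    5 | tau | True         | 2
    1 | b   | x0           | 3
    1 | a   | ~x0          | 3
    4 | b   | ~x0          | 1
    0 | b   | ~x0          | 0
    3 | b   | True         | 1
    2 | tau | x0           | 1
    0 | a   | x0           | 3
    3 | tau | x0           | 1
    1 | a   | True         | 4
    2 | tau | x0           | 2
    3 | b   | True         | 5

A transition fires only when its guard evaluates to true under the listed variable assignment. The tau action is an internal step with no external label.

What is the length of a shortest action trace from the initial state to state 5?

BFS to 5:
  Layer 0: {0}
  Layer 1: {3}
  Layer 2: {1,5}
5 enters at depth 2; path a·b

Answer: 2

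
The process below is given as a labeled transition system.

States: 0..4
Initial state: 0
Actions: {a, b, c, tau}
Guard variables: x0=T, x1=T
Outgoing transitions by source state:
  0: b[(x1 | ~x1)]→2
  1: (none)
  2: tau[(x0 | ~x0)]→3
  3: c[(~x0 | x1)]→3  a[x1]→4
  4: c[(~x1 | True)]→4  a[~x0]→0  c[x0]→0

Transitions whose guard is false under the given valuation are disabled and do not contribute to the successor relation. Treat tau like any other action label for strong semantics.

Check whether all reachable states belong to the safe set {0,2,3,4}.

Answer: INVARIANT HOLDS

Working:
Inv-set: {0,2,3,4}
Reachable = {0,2,3,4}
  0: ✓
  2: ✓
  3: ✓
  4: ✓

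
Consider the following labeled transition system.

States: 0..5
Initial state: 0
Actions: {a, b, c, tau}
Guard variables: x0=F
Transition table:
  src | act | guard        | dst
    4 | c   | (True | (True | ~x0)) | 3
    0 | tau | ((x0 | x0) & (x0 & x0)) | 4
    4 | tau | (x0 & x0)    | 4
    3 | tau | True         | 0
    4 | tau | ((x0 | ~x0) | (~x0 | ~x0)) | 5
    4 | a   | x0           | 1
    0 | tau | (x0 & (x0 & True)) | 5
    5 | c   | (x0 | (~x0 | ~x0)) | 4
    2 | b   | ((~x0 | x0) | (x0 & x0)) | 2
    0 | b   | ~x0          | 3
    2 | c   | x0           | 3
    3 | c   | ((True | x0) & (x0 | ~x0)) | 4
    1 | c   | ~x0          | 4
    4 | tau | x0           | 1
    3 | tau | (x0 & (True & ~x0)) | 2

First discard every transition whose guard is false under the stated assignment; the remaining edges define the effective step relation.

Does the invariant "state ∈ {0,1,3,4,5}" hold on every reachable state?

Answer: INVARIANT HOLDS

Trace:
Safe = {0,1,3,4,5}
Reach set: {0,3,4,5}
  0: safe
  3: safe
  4: safe
  5: safe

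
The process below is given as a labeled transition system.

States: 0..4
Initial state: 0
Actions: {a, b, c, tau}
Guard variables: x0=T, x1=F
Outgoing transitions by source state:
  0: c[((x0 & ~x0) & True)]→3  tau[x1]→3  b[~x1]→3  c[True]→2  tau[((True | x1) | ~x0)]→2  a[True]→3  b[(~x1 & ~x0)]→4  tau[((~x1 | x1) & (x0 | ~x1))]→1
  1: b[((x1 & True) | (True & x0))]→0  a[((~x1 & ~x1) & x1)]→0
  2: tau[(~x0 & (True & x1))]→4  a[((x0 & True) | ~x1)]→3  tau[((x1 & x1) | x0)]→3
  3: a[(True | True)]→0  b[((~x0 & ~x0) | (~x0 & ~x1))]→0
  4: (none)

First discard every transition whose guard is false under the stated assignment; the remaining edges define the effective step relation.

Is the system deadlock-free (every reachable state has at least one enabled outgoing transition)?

Answer: DEADLOCK-FREE

Working:
R = {0,1,2,3}
  0: a→3  b→3  c→2  tau→1  tau→2  [5 out]
  1: b→0  [1 out]
  2: a→3  tau→3  [2 out]
  3: a→0  [1 out]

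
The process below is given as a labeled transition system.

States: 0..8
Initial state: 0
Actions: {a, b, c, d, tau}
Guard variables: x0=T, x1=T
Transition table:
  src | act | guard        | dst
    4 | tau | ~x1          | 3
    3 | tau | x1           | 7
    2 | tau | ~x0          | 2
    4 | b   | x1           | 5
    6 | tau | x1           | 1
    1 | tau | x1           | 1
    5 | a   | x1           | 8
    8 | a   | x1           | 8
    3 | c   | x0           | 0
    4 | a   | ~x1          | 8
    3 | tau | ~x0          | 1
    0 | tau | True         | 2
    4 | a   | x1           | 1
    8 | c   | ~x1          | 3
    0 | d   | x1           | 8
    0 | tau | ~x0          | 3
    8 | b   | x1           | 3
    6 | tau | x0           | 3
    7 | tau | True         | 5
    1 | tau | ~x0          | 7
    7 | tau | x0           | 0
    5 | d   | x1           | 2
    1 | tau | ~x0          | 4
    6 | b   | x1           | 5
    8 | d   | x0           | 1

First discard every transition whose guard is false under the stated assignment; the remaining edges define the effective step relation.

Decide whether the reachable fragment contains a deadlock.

Answer: DEADLOCK at state 2

Working:
R = {0,1,2,3,5,7,8}
  0: d→8  tau→2  [2 exit(s)]
  1: tau→1  [1 exit(s)]
  2: ∅  [no exit]
  3: c→0  tau→7  [2 exit(s)]
  5: a→8  d→2  [2 exit(s)]
  7: tau→0  tau→5  [2 exit(s)]
  8: a→8  b→3  d→1  [3 exit(s)]
witness 2: tau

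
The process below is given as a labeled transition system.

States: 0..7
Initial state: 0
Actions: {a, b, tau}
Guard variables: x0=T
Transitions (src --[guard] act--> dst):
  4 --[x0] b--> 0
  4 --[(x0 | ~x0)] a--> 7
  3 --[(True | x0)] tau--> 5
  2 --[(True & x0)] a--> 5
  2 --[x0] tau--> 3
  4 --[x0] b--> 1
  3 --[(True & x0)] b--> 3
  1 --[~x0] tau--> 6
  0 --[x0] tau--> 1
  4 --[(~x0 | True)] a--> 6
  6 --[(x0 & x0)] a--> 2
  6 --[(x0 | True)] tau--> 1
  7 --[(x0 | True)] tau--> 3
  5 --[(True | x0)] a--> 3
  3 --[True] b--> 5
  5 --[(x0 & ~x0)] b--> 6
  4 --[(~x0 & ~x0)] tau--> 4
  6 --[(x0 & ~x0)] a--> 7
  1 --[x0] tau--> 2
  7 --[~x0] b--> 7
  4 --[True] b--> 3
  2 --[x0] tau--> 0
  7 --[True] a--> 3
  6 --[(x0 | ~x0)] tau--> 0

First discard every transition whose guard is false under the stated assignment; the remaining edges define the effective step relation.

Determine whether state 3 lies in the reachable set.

Answer: REACHABLE

Analysis:
19 transition(s) survive guard evaluation.
Layer 0: {0}
Layer 1: {1}  total {0,1}
Layer 2: {2}  total {0,1,2}
Layer 3: {3,5}  total {0,1,2,3,5}
Reach set: {0,1,2,3,5}
trace reaching 3: tau·tau·tau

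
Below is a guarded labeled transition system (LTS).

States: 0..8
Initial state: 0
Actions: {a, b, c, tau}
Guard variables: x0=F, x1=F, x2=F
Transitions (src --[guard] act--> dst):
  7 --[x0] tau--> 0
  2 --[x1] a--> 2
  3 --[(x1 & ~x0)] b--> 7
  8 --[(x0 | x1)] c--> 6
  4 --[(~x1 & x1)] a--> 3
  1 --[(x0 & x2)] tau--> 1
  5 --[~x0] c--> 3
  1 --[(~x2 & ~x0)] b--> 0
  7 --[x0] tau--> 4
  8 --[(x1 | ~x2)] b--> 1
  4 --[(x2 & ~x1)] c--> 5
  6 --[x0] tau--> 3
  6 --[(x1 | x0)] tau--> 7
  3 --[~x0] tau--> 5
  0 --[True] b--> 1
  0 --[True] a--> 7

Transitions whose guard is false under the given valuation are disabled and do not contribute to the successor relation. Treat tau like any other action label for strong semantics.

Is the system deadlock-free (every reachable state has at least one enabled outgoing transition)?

Answer: DEADLOCK at state 7

Working:
Reachable = {0,1,7}
  0: a→7  b→1  [2 exit(s)]
  1: b→0  [1 exit(s)]
  7: ∅  [deadlock]
witness 7: a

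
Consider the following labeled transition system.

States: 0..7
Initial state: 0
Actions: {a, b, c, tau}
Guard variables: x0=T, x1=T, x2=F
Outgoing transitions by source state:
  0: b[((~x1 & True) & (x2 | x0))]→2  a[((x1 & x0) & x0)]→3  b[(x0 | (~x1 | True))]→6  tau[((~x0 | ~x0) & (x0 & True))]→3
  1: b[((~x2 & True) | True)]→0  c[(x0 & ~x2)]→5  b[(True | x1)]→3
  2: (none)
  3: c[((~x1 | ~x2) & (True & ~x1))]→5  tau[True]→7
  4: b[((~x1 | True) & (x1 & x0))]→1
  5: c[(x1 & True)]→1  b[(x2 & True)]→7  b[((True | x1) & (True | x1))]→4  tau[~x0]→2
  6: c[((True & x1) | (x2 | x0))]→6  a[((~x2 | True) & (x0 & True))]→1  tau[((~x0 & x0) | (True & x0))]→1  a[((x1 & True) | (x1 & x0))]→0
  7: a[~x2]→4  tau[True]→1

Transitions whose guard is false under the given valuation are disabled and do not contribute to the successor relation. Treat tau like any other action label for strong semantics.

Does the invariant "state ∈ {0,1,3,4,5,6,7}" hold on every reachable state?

Safe = {0,1,3,4,5,6,7}
Reachable = {0,1,3,4,5,6,7}
  0: safe
  1: safe
  3: safe
  4: safe
  5: safe
  6: safe
  7: safe

Answer: INVARIANT HOLDS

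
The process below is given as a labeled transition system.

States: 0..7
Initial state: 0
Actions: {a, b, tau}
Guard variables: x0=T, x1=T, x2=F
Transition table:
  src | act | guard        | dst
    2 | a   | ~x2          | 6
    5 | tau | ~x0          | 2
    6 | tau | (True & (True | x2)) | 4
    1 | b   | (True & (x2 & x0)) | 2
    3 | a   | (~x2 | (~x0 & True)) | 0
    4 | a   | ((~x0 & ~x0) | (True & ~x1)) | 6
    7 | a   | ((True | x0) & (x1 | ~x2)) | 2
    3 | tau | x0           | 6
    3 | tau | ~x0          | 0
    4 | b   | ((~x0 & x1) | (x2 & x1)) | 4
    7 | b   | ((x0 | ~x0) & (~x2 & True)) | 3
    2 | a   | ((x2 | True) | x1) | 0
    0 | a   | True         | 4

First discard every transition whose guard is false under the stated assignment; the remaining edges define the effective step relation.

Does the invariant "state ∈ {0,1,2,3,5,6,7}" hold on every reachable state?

Answer: INVARIANT VIOLATED at state 4

Working:
Allowed set {0,1,2,3,5,6,7}
Reach set: {0,4}
  0: ✓
  4: outside
reach 4 via a — violates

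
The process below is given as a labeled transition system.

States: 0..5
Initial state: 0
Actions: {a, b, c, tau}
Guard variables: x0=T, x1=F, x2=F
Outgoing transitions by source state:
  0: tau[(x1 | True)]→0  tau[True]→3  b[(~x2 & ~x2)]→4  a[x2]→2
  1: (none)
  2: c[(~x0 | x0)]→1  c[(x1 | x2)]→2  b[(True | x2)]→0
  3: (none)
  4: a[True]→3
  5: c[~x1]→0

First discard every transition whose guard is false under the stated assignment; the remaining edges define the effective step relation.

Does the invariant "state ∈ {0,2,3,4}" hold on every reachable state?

Answer: INVARIANT HOLDS

Trace:
Allowed set {0,2,3,4}
R = {0,3,4}
  0: safe
  3: safe
  4: safe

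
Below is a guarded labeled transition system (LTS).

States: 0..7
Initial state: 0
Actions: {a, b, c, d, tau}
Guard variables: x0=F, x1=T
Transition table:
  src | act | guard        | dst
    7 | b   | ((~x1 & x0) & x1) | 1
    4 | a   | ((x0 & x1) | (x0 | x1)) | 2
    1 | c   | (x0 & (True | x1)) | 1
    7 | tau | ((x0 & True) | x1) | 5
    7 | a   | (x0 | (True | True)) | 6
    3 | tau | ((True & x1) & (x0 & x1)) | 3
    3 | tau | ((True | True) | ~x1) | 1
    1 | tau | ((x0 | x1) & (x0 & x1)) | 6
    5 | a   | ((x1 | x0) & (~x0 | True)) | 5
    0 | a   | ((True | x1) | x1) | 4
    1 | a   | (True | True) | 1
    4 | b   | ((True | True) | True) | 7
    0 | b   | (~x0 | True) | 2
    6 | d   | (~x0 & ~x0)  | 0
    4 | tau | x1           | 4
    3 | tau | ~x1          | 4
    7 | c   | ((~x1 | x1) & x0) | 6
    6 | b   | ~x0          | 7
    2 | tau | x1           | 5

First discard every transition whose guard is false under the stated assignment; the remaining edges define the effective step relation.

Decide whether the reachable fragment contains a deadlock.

Answer: DEADLOCK-FREE

Working:
R = {0,2,4,5,6,7}
  0: a→4  b→2  [2 out]
  2: tau→5  [1 out]
  4: a→2  b→7  tau→4  [3 out]
  5: a→5  [1 out]
  6: b→7  d→0  [2 out]
  7: a→6  tau→5  [2 out]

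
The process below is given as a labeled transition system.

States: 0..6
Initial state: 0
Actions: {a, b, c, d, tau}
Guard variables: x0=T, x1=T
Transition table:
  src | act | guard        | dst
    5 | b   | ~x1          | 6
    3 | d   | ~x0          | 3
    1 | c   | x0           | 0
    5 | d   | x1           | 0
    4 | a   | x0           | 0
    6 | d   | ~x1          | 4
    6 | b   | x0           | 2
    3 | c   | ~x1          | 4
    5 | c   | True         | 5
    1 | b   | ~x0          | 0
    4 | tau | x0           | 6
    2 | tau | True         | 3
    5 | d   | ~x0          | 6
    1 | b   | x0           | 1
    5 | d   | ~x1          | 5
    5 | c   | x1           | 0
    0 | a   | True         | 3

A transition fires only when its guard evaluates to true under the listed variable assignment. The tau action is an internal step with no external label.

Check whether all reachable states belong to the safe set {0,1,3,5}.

Answer: INVARIANT HOLDS

Analysis:
Inv-set: {0,1,3,5}
Reachable = {0,3}
  0: ✓
  3: ✓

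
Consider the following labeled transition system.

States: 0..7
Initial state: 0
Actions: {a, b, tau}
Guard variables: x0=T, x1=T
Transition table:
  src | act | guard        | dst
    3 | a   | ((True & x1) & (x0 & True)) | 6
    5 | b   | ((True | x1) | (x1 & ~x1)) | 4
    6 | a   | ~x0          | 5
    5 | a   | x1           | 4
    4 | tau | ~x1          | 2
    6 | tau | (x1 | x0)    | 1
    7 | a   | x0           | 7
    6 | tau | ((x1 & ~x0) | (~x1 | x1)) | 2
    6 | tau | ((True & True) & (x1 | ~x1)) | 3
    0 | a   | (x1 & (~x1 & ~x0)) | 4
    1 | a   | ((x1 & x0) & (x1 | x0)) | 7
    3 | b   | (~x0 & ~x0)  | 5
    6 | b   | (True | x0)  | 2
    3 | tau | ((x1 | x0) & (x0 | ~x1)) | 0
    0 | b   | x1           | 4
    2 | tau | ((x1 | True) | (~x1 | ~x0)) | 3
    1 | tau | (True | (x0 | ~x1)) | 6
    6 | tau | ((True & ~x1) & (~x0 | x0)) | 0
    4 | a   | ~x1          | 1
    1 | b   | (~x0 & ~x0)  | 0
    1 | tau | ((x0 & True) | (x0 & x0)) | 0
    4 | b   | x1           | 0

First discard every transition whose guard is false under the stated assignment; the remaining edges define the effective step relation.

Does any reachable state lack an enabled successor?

Answer: DEADLOCK-FREE

Analysis:
Reach set: {0,4}
  0: b→4  [1 exit(s)]
  4: b→0  [1 exit(s)]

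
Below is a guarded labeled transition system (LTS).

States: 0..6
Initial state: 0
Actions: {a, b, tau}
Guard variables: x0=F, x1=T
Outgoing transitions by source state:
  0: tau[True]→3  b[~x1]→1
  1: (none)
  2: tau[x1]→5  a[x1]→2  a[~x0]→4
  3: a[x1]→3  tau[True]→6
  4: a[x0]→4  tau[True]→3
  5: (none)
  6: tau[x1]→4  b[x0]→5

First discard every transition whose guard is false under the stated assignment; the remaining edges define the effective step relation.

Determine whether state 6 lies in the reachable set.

Answer: REACHABLE

Analysis:
After dropping false guards: 8 live edges.
Layer 0: {0}
Layer 1: {3}  cumulative {0,3}
Layer 2: {6}  cumulative {0,3,6}
Layer 3: {4}  cumulative {0,3,4,6}
Reachable = {0,3,4,6}
Path to 6: tau·tau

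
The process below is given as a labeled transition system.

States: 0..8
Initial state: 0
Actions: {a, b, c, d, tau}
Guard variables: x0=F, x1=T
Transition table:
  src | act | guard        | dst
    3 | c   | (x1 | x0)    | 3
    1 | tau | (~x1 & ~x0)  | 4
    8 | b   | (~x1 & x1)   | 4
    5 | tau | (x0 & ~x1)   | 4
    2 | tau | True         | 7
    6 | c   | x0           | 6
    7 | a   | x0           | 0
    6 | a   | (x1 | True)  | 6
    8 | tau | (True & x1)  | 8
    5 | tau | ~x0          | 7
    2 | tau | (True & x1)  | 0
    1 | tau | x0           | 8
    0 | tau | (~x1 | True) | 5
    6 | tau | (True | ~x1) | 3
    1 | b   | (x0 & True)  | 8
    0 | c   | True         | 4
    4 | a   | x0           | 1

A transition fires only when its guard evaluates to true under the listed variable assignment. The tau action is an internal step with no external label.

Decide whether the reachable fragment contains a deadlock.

Answer: DEADLOCK at state 4

Trace:
Reachable = {0,4,5,7}
  0: c→4  tau→5  [2 out]
  4: ∅  [STUCK]
  5: tau→7  [1 out]
  7: ∅  [STUCK]
trace reaching 4: c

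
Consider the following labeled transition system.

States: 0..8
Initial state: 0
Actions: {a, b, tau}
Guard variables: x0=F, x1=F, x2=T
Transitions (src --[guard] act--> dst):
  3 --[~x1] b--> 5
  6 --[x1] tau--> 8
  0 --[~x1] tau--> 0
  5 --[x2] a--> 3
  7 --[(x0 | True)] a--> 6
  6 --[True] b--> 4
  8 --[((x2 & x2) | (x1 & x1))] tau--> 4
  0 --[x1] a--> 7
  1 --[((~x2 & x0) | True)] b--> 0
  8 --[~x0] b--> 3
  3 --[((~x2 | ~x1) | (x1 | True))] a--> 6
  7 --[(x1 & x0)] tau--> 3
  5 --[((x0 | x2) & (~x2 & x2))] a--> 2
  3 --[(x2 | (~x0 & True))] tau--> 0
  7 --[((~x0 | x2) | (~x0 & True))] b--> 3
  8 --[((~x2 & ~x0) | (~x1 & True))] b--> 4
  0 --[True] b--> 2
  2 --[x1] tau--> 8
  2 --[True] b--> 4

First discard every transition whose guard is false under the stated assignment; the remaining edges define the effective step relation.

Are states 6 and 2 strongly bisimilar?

Answer: BISIMILAR

Analysis:
Refine partition for ~:
  P[0] = {{0,1,2,3,4,5,6,7,8}}
  P[1] = {{0,8},{1,2,6},{3},{4},{5},{7}}
  P[2] = {{0},{1},{2,6},{3},{4},{5},{7},{8}}
8 equivalence class(es) (converged in 3)
[6]={2,6}  [2]={2,6}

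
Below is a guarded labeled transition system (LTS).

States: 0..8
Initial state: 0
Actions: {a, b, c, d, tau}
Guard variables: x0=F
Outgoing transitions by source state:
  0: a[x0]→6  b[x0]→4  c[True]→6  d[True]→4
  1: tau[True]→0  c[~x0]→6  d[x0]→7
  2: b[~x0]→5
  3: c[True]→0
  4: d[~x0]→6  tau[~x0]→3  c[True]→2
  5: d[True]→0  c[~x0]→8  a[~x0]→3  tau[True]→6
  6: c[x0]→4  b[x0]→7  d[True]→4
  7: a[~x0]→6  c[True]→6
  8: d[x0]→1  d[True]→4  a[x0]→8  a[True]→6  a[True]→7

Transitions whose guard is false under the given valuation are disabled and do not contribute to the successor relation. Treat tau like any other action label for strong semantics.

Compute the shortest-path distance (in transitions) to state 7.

Answer: 5

Trace:
Layered search for 7:
  depth 0: {0}
  depth 1: {4,6}
  depth 2: {2,3}
  depth 3: {5}
  depth 4: {8}
  depth 5: {7}
depth(7)=5, e.g. d·c·b·c·a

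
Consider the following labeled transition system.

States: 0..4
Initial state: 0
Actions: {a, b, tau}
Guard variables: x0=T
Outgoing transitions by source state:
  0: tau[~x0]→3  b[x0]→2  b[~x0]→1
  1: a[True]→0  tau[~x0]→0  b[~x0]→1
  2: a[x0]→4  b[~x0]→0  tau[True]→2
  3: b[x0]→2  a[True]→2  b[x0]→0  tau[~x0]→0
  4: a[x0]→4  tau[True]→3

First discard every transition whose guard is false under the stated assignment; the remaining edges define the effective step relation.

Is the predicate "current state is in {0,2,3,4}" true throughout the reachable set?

Allowed set {0,2,3,4}
Reachable = {0,2,3,4}
  0: ok
  2: ok
  3: ok
  4: ok

Answer: INVARIANT HOLDS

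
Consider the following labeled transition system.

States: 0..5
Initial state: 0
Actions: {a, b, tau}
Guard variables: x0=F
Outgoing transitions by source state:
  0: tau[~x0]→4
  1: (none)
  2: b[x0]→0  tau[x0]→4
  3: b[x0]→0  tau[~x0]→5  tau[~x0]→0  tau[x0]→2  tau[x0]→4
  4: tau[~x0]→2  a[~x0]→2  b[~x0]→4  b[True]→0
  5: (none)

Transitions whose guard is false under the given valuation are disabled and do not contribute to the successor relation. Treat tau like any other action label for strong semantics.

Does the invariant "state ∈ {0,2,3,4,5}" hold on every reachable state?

Allowed set {0,2,3,4,5}
R = {0,2,4}
  0: ✓
  2: ✓
  4: ✓

Answer: INVARIANT HOLDS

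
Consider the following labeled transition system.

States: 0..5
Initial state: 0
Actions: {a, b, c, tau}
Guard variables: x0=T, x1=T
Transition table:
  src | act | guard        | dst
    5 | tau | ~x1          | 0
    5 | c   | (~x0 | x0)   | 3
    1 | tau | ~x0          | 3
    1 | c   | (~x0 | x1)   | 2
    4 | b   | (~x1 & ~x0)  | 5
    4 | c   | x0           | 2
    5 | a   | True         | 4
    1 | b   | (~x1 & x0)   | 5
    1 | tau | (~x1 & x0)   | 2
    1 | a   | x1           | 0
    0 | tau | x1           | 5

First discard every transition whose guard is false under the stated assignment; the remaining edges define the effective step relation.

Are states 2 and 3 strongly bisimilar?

Refine partition for ~:
  π0 = {{0,1,2,3,4,5}}
  π1 = {{0},{1,5},{2,3},{4}}
  π2 = {{0},{1},{2,3},{4},{5}}
stable after 3 split(s): 5 block(s)
class of 2: {2,3}; class of 3: {2,3}

Answer: BISIMILAR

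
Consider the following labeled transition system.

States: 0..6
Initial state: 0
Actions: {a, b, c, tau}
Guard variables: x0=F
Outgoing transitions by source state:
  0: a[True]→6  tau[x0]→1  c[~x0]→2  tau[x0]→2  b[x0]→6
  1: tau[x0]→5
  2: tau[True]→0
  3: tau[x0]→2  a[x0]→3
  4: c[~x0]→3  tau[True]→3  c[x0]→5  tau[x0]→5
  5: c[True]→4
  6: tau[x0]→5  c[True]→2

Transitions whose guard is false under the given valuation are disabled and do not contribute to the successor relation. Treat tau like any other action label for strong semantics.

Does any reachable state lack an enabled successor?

Answer: DEADLOCK-FREE

Trace:
R = {0,2,6}
  0: a→6  c→2  [2 out]
  2: tau→0  [1 out]
  6: c→2  [1 out]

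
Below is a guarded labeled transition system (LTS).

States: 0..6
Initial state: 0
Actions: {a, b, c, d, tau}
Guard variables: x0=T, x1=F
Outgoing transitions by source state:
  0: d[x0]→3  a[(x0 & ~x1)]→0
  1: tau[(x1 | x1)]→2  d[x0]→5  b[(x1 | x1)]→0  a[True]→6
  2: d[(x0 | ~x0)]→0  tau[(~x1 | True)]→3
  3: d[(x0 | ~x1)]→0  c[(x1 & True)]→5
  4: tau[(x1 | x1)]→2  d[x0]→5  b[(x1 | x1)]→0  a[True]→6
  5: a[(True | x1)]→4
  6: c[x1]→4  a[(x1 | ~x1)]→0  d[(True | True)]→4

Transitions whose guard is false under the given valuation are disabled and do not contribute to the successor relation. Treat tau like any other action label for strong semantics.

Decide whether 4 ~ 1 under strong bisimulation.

Answer: BISIMILAR

Working:
Bisimulation quotient by refinement:
  round 0: {{0,1,2,3,4,5,6}}
  round 1: {{0,1,4,6},{2},{3},{5}}
  round 2: {{0},{1,4},{2},{3},{5},{6}}
stable after 3 split(s): 6 block(s)
class of 4: {1,4}; class of 1: {1,4}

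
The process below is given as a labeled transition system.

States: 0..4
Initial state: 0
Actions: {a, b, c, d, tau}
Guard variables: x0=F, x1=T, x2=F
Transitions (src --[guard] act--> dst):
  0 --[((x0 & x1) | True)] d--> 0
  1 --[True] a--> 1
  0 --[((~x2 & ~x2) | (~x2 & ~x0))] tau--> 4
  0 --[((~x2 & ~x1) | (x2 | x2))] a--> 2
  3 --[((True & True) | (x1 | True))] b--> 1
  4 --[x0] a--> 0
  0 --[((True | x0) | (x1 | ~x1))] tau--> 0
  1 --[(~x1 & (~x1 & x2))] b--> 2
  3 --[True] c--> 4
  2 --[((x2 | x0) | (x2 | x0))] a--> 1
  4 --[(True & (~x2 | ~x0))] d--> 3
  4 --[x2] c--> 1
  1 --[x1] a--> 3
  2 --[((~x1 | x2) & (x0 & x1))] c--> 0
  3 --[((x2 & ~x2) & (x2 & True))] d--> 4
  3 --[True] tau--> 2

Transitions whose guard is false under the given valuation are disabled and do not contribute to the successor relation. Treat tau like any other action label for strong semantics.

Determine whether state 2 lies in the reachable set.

Guard filter leaves 9 enabled edge(s).
L0 = {0}
L1 = {4}  now seen {0,4}
L2 = {3}  now seen {0,3,4}
L3 = {1,2}  now seen {0,1,2,3,4}
Reach set: {0,1,2,3,4}
witness 2: tau·d·tau

Answer: REACHABLE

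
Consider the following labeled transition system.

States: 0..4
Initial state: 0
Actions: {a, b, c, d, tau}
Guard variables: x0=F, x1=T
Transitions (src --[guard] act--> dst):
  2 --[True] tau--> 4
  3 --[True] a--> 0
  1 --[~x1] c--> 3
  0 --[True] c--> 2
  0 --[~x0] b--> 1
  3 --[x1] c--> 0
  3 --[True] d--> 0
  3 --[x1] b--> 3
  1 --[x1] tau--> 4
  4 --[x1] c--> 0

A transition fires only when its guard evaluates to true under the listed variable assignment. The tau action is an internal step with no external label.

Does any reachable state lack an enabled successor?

Answer: DEADLOCK-FREE

Trace:
Reachable = {0,1,2,4}
  0: b→1  c→2  [2 out]
  1: tau→4  [1 out]
  2: tau→4  [1 out]
  4: c→0  [1 out]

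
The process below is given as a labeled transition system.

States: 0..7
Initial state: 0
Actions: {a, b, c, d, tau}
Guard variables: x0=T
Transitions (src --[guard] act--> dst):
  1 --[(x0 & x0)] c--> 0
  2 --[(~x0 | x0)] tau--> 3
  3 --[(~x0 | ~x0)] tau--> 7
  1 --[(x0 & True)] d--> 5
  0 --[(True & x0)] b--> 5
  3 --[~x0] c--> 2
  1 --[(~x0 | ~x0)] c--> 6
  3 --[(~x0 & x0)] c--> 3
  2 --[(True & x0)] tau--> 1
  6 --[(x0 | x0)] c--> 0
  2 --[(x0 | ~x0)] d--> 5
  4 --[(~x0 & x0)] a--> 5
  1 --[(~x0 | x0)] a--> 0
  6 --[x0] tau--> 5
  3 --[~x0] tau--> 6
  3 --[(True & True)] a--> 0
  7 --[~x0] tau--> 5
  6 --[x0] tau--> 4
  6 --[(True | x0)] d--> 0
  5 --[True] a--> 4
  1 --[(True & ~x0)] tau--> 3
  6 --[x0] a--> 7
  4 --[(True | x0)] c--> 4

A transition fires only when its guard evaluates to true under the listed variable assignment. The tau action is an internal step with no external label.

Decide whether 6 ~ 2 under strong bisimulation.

Answer: NOT BISIMILAR

Trace:
Bisimulation quotient by refinement:
  round 0: {{0,1,2,3,4,5,6,7}}
  round 1: {{0},{1},{2},{3,5},{4},{6},{7}}
  round 2: {{0},{1},{2},{3},{4},{5},{6},{7}}
Fixed point at round 3; 8 class(es).
6∈{6}, 2∈{2}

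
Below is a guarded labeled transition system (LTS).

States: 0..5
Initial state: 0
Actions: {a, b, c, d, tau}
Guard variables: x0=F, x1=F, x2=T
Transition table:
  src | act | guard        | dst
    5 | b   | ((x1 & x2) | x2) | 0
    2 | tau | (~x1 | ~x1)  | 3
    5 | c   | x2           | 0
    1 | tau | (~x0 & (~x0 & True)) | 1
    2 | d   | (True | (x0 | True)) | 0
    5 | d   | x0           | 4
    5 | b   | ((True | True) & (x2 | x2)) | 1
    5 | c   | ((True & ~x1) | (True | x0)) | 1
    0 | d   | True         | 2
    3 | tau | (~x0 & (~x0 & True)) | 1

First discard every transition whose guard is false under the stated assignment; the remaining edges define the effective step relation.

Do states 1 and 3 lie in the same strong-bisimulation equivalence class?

Answer: BISIMILAR

Analysis:
Compute ~ classes (split until stable):
  P[0] = {{0,1,2,3,4,5}}
  P[1] = {{0},{1,3},{2},{4},{5}}
stable after 2 split(s): 5 block(s)
[1]={1,3}  [3]={1,3}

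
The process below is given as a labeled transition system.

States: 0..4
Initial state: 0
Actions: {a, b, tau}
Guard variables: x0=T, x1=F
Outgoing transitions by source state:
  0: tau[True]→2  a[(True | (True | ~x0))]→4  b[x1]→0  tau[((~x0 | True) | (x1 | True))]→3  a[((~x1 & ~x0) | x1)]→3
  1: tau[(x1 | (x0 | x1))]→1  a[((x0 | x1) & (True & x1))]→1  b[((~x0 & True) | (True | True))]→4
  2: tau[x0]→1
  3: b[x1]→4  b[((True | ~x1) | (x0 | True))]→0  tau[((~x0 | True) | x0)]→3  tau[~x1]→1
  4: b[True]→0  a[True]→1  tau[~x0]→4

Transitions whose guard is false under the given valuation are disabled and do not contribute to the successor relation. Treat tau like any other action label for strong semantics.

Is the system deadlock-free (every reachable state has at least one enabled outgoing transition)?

R = {0,1,2,3,4}
  0: a→4  tau→2  tau→3  [deg 3]
  1: b→4  tau→1  [deg 2]
  2: tau→1  [deg 1]
  3: b→0  tau→1  tau→3  [deg 3]
  4: a→1  b→0  [deg 2]

Answer: DEADLOCK-FREE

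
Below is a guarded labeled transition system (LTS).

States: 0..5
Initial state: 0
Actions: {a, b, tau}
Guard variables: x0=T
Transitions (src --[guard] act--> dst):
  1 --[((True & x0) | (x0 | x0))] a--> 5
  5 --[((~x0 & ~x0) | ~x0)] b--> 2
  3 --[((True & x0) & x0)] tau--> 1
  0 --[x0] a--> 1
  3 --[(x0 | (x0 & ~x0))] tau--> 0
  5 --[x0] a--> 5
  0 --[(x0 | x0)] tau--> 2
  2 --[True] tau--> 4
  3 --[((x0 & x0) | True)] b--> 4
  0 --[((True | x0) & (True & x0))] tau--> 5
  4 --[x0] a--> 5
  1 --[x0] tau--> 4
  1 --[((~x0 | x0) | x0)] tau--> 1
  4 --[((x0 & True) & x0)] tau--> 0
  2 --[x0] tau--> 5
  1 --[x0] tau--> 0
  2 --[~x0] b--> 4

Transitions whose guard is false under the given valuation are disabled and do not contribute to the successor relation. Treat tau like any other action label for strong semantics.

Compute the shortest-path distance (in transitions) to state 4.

Answer: 2

Analysis:
BFS to 4:
  L0 = {0}
  L1 = {1,2,5}
  L2 = {4}
4 enters at depth 2; path a·tau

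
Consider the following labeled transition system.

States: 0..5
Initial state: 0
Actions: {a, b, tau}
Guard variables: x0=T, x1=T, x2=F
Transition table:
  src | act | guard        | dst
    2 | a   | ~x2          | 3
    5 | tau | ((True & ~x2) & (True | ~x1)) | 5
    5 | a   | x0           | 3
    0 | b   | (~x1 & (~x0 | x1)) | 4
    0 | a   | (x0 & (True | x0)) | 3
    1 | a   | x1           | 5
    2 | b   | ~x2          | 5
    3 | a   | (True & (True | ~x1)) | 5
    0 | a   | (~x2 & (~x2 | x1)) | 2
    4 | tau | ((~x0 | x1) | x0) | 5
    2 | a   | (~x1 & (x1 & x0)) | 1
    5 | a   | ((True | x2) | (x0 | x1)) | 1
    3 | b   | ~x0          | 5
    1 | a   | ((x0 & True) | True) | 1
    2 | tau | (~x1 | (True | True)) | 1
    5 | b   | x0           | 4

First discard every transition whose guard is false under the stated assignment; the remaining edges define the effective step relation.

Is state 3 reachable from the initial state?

After dropping false guards: 13 live edges.
Layer 0: {0}
Layer 1: {2,3}  now seen {0,2,3}
Layer 2: {1,5}  now seen {0,1,2,3,5}
Layer 3: {4}  now seen {0,1,2,3,4,5}
Reachable = {0,1,2,3,4,5}
trace reaching 3: a

Answer: REACHABLE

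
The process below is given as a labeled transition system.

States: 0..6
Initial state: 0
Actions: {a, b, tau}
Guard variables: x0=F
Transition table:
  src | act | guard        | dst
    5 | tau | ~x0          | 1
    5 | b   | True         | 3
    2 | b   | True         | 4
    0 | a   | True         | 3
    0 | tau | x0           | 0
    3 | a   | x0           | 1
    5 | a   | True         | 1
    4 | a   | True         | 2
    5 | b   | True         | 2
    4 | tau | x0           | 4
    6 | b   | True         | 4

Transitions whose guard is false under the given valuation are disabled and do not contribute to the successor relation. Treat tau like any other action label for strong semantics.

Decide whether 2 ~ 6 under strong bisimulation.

Refine partition for ~:
  π0 = {{0,1,2,3,4,5,6}}
  π1 = {{0,4},{1,3},{2,6},{5}}
  π2 = {{0},{1,3},{2,6},{4},{5}}
Fixed point at round 3; 5 class(es).
class of 2: {2,6}; class of 6: {2,6}

Answer: BISIMILAR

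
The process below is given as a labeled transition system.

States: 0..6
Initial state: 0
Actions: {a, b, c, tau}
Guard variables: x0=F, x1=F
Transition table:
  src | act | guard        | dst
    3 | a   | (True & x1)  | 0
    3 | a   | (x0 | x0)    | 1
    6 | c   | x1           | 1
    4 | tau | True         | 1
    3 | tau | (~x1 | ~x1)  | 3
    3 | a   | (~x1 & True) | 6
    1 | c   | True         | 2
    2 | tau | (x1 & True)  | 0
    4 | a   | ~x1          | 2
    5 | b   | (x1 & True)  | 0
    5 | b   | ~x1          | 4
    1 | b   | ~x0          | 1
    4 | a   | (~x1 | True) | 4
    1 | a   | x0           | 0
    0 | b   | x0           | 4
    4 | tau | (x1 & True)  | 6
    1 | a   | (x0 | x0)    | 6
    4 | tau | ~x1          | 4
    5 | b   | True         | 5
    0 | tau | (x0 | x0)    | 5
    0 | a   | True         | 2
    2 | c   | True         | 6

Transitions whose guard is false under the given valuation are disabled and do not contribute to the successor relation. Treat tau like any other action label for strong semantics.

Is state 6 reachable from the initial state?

After dropping false guards: 12 live edges.
Layer 0: {0}
Layer 1: {2}  now seen {0,2}
Layer 2: {6}  now seen {0,2,6}
R = {0,2,6}
witness 6: a·c

Answer: REACHABLE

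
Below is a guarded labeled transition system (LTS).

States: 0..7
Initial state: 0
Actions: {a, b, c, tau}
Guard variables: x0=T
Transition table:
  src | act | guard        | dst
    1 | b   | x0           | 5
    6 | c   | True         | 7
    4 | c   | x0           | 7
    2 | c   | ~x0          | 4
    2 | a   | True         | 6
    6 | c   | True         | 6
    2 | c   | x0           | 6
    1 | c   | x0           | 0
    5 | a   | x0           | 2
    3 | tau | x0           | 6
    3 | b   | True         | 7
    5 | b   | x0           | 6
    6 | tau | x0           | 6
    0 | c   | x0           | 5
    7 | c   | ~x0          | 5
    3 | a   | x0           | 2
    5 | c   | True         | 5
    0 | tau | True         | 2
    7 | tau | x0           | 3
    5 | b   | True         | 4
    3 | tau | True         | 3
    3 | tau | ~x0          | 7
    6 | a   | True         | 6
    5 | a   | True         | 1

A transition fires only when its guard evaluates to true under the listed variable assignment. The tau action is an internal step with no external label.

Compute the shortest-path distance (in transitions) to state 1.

Layered search for 1:
  Layer 0: {0}
  Layer 1: {2,5}
  Layer 2: {1,4,6}
depth(1)=2, e.g. c·a

Answer: 2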